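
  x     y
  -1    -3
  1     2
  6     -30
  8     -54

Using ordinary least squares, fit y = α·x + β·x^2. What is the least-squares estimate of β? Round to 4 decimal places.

MᵀM·[α, β]ᵀ = Mᵀy reads: 102·α + 728·β = -607;  728·α + 5394·β = -4537.
det = 102·5394 − 728² = 20204.
α = ((-607)·5394 − 728·(-4537))/20204 = 14389/10102; β = (102·(-4537) − 728·(-607))/20204 = -10439/10102.

β = -1.0334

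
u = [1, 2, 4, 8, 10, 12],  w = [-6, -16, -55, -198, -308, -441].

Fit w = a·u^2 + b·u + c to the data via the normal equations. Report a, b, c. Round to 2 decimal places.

a = -2.98, b = -0.72, c = -2.83

Forming MᵀM = [[35105, 3313, 329]; [3313, 329, 37]; [329, 37, 6]] and Mᵀw = [-107926, -10214, -1024]ᵀ gives MᵀM·[a, b, c]ᵀ = Mᵀw.
Solving the 3×3 system (Gaussian elimination) gives a = -10671/3581, b = -12901/17905, c = -50598/17905.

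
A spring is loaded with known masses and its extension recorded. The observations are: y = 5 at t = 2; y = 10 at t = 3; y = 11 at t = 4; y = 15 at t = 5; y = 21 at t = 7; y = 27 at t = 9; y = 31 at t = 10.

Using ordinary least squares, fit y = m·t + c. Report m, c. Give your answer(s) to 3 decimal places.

m = 3.126, c = -0.722

From the data, Σt·t = 284, Σt = 40, Σ1 = 7.
For Mᵀy: Σt·y = 859, Σy = 120.
Eliminating c: 7·(row 1) − 40·(row 2) gives 388·m = 7·859 − 40·120 = 1213, so m = 1213/388.
Then c = (120 − 40·(1213/388))/7 = -70/97.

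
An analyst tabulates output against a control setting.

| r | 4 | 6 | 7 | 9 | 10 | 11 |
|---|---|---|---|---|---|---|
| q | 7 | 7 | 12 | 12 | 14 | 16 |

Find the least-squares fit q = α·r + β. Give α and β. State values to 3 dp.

α = 1.301, β = 1.139

The normal system MᵀM·[α, β]ᵀ = Mᵀq is [[403, 47]; [47, 6]]·[α, β]ᵀ = [578, 68]ᵀ.
Determinant 403·6 − 47² = 209.
α = (578·6 − 47·68)/209 = 272/209; β = (403·68 − 47·578)/209 = 238/209.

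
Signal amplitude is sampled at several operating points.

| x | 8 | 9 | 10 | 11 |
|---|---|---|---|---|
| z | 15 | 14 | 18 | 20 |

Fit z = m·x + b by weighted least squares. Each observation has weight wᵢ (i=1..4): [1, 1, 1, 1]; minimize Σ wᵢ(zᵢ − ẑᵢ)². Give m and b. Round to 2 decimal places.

m = 1.90, b = -1.30

Setting ∂/∂m … = 0 gives: 366·m + 38·b = 646;  38·m + 4·b = 67.
Determinant 366·4 − 38² = 20.
m = (646·4 − 38·67)/20 = 19/10; b = (366·67 − 38·646)/20 = -13/10.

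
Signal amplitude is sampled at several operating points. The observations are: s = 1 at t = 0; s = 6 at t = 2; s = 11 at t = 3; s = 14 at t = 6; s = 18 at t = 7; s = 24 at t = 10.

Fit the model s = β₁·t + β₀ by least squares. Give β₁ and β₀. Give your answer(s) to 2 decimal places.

The normal equations are: 198·β₁ + 28·β₀ = 495;  28·β₁ + 6·β₀ = 74.
(Σt·t = 198, Σt = 28, Σ1 = 6, Σt·s = 495, Σs = 74.)
det = 198·6 − 28² = 404.
β₁ = (495·6 − 28·74)/404 = 449/202; β₀ = (198·74 − 28·495)/404 = 198/101.

β₁ = 2.22, β₀ = 1.96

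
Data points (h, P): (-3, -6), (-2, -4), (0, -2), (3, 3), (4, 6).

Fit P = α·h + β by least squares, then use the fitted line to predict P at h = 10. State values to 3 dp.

P̂ = 14.935

Compute the Gram sums: Σh·h = 38, Σh = 2, Σ1 = 5.
Moment sums: Σh·P = 59, ΣP = -3.
Determinant 38·5 − 2² = 186.
α = (59·5 − 2·(-3))/186 = 301/186; β = (38·(-3) − 2·59)/186 = -116/93.
At h = 10: P̂ = (301/186)·(10) + (-116/93)·(1) = 463/31.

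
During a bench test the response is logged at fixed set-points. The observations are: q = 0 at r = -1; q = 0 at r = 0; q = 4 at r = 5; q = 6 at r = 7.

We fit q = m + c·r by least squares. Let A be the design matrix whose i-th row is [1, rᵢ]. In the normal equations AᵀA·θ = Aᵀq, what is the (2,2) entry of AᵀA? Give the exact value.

Row 2 ↔ basis r, column 2 ↔ basis r, so (AᵀA)_{2,2} = Σᵢ (r)·(r) = (-1)·(-1) + (0)·(0) + (5)·(5) + (7)·(7) = 75.

75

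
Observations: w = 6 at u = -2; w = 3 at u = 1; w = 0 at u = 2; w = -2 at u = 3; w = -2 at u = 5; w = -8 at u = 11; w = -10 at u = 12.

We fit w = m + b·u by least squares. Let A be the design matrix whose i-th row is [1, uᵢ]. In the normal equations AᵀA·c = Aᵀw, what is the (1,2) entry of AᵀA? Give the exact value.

32

Row 1 ↔ basis 1, column 2 ↔ basis u, so (AᵀA)_{1,2} = Σᵢ u = (1)·(-2) + (1)·(1) + (1)·(2) + (1)·(3) + (1)·(5) + (1)·(11) + (1)·(12) = 32.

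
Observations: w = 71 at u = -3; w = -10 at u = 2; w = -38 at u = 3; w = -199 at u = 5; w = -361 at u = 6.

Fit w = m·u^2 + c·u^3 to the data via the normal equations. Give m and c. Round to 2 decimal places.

The normal system AᵀA·[m, c]ᵀ = Aᵀw is [[2099, 10933]; [10933, 63803]]·[m, c]ᵀ = [-17714, -105874]ᵀ.
Determinant 2099·63803 − 10933² = 14392008.
m = ((-17714)·63803 − 10933·(-105874))/14392008 = 758725/399778; c = (2099·(-105874) − 10933·(-17714))/14392008 = -793399/399778.

m = 1.90, c = -1.98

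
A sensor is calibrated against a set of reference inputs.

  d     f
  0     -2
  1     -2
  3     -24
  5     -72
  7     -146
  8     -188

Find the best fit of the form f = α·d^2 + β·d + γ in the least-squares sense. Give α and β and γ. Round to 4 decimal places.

α = -3.1361, β = 1.5503, γ = -1.1775

Entries of XᵀX: Σd^2·d^2 = 7204, Σd^2·d = 1008, Σd^2 = 148, Σd·d = 148, Σd = 24, Σ1 = 6.
For Xᵀf: Σd^2·f = -21204, Σd·f = -2960, Σf = -434.
XᵀX·[α, β, γ]ᵀ = Xᵀf becomes [[7204, 1008, 148]; [1008, 148, 24]; [148, 24, 6]]·[α, β, γ]ᵀ = [-21204, -2960, -434]ᵀ.
Row-reducing yields α = -530/169, β = 262/169, γ = -199/169.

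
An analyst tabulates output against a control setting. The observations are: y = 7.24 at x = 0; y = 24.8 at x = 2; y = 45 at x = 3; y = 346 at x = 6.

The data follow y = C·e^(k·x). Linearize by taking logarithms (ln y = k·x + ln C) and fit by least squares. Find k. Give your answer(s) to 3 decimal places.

k = 0.645

With ln yᵢ as the transformed response and xᵢ as the regressor:
AᵀA = [[49.0000, 11.0000]; [11.0000, 4]], rhs = [52.9203, 14.8436]ᵀ  (here Σx = 11.0000, Σ(x)² = 49.0000, Σln y = 14.8436, Σx·ln y = 52.9203).
Solving (det = 75.0000): k = 0.64536, ln C = 1.93615.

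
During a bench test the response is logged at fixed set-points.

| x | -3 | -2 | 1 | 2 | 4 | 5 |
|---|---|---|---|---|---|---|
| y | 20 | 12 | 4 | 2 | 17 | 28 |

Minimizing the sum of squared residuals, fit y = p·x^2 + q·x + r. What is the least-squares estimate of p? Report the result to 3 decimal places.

Entries of MᵀM: Σx^2·x^2 = 995, Σx^2·x = 163, Σx^2 = 59, Σx·x = 59, Σx = 7, Σ1 = 6.
And Σx^2·y = 1212, Σx·y = 132, Σy = 83.
MᵀM·[p, q, r]ᵀ = Mᵀy becomes [[995, 163, 59]; [163, 59, 7]; [59, 7, 6]]·[p, q, r]ᵀ = [1212, 132, 83]ᵀ.
Solving the 3×3 system (Gaussian elimination) gives p = 1681/1222, q = -11343/6110, r = 581/235.

p = 1.376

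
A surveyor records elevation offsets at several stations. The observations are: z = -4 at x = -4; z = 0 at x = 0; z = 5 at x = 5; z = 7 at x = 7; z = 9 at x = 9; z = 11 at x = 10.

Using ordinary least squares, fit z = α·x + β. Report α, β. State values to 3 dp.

From the data, Σx·x = 271, Σx = 27, Σ1 = 6.
For Aᵀz: Σx·z = 281, Σz = 28.
Normal equations: [[271, 27]; [27, 6]]·[α, β]ᵀ = [281, 28]ᵀ.
Determinant 271·6 − 27² = 897.
α = (281·6 − 27·28)/897 = 310/299; β = (271·28 − 27·281)/897 = 1/897.

α = 1.037, β = 0.001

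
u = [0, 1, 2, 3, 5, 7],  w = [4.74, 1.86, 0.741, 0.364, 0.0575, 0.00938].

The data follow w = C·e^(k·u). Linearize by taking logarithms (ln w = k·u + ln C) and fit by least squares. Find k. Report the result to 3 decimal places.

k = -0.882

With ln wᵢ as the transformed response and uᵢ as the regressor:
AᵀA = [[88.0000, 18.0000]; [18.0000, 6]], rhs = [-49.9748, -6.6589]ᵀ  (here Σu = 18.0000, Σ(u)² = 88.0000, Σln w = -6.6589, Σu·ln w = -49.9748).
Slope k = (n·Σu·ln w − Σu·Σln w)/(n·Σ(u)² − (Σu)²) = (6·-49.9748 − 18.0000·-6.6589)/204.0000 = -0.88230; ln C = (Σln w − k·Σu)/n = 1.53708.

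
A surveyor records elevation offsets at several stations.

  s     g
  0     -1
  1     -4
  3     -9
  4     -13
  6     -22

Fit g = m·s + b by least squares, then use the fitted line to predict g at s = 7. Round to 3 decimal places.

ĝ = -24.132

From the data, Σs·s = 62, Σs = 14, Σ1 = 5.
For Aᵀg: Σs·g = -215, Σg = -49.
det = 62·5 − 14² = 114.
m = ((-215)·5 − 14·(-49))/114 = -389/114; b = (62·(-49) − 14·(-215))/114 = -14/57.
At s = 7: ĝ = (-389/114)·(7) + (-14/57)·(1) = -917/38.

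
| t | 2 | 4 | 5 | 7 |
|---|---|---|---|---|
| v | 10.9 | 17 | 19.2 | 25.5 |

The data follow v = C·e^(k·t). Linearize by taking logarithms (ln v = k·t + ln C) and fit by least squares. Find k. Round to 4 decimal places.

k = 0.1681

Taking logs, ln v = k·t + ln C, so regress ln v on t.
XᵀX = [[94.0000, 18.0000]; [18.0000, 4]], rhs = [53.5557, 11.4156]ᵀ  (here Σt = 18.0000, Σ(t)² = 94.0000, Σln v = 11.4156, Σt·ln v = 53.5557).
Solving (det = 52.0000): k = 0.16813, ln C = 2.09732.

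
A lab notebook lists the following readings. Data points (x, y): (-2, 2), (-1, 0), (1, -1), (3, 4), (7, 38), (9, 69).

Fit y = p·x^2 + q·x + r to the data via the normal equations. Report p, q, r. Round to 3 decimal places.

Setting ∂/∂p … = 0 gives: 9061·p + 1091·q + 145·r = 7494;  1091·p + 145·q + 17·r = 894;  145·p + 17·q + 6·r = 112.
(Σx^2·x^2 = 9061, Σx^2·x = 1091, Σx^2 = 145, Σx·x = 145, Σx = 17, Σ1 = 6, Σx^2·y = 7494, Σx·y = 894, Σy = 112.)
Inverting the 3×3 Gram matrix, [p, q, r]ᵀ = [52/55, -24/35, -862/385]ᵀ.

p = 0.945, q = -0.686, r = -2.239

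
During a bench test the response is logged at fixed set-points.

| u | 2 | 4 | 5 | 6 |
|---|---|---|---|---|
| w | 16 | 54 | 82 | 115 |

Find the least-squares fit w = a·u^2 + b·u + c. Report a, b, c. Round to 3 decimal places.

a = 2.841, b = 2.050, c = 0.509

MᵀM·[a, b, c]ᵀ = Mᵀw reads: 2193·a + 413·b + 81·c = 7118;  413·a + 81·b + 17·c = 1348;  81·a + 17·b + 4·c = 267.
(Σu^2·u^2 = 2193, Σu^2·u = 413, Σu^2 = 81, Σu·u = 81, Σu = 17, Σ1 = 4, Σu^2·w = 7118, Σu·w = 1348, Σw = 267.)
Solving the 3×3 system (Gaussian elimination) gives a = 125/44, b = 41/20, c = 28/55.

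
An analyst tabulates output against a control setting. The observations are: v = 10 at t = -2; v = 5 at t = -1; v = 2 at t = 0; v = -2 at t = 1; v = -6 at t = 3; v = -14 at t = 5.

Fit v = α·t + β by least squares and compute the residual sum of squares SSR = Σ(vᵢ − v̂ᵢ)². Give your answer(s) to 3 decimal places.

SSR = 4.951

With design matrix M, MᵀM = [[40, 6]; [6, 6]] and Mᵀv = [-115, -5]ᵀ.
Δ = 40·6 − 6² = 204.
α = ((-115)·6 − 6·(-5))/204 = -55/17; β = (40·(-5) − 6·(-115))/204 = 245/102.
Residuals: 115/102, -65/102, -41/102, -7/6, 133/102, -23/102; SSR = 505/102.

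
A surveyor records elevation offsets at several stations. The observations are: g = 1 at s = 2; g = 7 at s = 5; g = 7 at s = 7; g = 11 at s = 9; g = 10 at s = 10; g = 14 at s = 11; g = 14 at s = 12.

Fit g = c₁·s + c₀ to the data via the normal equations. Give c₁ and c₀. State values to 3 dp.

c₁ = 1.250, c₀ = -0.857

Sums needed: Σs·s = 524, Σs = 56, Σ1 = 7.
Right-hand side: Σs·g = 607, Σg = 64.
Eliminating c₀: 7·(row 1) − 56·(row 2) gives 532·c₁ = 7·607 − 56·64 = 665, so c₁ = 5/4.
Then c₀ = (64 − 56·(5/4))/7 = -6/7.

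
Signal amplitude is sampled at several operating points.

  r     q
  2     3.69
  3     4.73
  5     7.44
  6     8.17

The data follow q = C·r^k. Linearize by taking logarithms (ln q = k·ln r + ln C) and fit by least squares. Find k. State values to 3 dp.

Taking logs, ln q = k·ln r + ln C, so regress ln q on ln r.
Σln r = 5.1930, Σ(ln r)² = 7.4881, Σln q = 6.9669, Σln r·ln q = 9.6056.
Equations: 7.4881·k + 5.1930·ln C = 9.6056;  5.1930·k + 4·ln C = 6.9669.
Δ = 7.4881·4 − (5.1930)² = 2.9856; k = (9.6056·4 − 5.1930·6.9669)/2.9856 = 0.75152, ln C = (7.4881·6.9669 − 5.1930·9.6056)/2.9856 = 0.76607.

k = 0.752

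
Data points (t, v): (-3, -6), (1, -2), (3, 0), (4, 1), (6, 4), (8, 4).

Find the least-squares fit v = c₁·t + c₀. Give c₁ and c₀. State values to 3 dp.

c₁ = 0.973, c₀ = -2.915

With design matrix X, XᵀX = [[135, 19]; [19, 6]] and Xᵀv = [76, 1]ᵀ.
Δ = 135·6 − 19² = 449.
c₁ = (76·6 − 19·1)/449 = 437/449; c₀ = (135·1 − 19·76)/449 = -1309/449.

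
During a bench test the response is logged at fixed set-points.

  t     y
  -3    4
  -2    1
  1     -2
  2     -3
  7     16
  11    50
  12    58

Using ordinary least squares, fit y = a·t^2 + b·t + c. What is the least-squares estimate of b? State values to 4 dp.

From the data, Σt^2·t^2 = 37892, Σt^2·t = 3376, Σt^2 = 332, Σt·t = 332, Σt = 28, Σ1 = 7.
And Σt^2·y = 15212, Σt·y = 1336, Σy = 124.
Normal equations: [[37892, 3376, 332]; [3376, 332, 28]; [332, 28, 7]]·[a, b, c]ᵀ = [15212, 1336, 124]ᵀ.
Inverting the 3×3 Gram matrix, [a, b, c]ᵀ = [48485/98839, -73966/98839, -252848/98839]ᵀ.

b = -0.7483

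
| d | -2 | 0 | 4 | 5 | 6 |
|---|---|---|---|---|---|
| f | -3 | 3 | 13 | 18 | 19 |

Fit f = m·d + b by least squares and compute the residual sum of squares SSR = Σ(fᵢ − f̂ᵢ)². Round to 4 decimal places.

Sums needed: Σd·d = 81, Σd = 13, Σ1 = 5.
For Aᵀf: Σd·f = 262, Σf = 50.
Normal equations: [[81, 13]; [13, 5]]·[m, b]ᵀ = [262, 50]ᵀ.
Δ = 81·5 − 13² = 236.
m = (262·5 − 13·50)/236 = 165/59; b = (81·50 − 13·262)/236 = 161/59.
Residuals: -8/59, 16/59, -54/59, 76/59, -30/59; SSR = 168/59.

SSR = 2.8475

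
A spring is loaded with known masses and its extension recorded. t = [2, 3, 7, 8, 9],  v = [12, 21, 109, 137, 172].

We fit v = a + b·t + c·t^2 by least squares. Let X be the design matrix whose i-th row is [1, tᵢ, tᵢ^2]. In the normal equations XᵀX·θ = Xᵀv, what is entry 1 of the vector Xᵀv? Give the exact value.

Entry 1 ↔ basis 1, so (Xᵀv)_{1} = Σᵢ vᵢ = (1)·(12) + (1)·(21) + (1)·(109) + (1)·(137) + (1)·(172) = 451.

451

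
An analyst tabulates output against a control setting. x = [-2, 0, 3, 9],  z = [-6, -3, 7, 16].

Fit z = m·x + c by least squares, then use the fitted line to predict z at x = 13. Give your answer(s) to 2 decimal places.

ẑ = 25.11

Forming AᵀA = [[94, 10]; [10, 4]] and Aᵀz = [177, 14]ᵀ gives AᵀA·[m, c]ᵀ = Aᵀz.
Eliminating c: 4·(row 1) − 10·(row 2) gives 276·m = 4·177 − 10·14 = 568, so m = 142/69.
Then c = (14 − 10·(142/69))/4 = -227/138.
At x = 13: ẑ = (142/69)·(13) + (-227/138)·(1) = 1155/46.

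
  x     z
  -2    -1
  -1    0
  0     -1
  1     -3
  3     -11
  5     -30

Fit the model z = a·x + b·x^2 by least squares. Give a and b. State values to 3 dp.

From the data, Σx·x = 40, Σx·x^2 = 144, Σx^2·x^2 = 724.
For Mᵀz: Σx·z = -184, Σx^2·z = -856.
So MᵀM·[a, b]ᵀ = Mᵀz: [[40, 144]; [144, 724]]·[a, b]ᵀ = [-184, -856]ᵀ.
Δ = 40·724 − 144² = 8224.
a = ((-184)·724 − 144·(-856))/8224 = -311/257; b = (40·(-856) − 144·(-184))/8224 = -242/257.

a = -1.210, b = -0.942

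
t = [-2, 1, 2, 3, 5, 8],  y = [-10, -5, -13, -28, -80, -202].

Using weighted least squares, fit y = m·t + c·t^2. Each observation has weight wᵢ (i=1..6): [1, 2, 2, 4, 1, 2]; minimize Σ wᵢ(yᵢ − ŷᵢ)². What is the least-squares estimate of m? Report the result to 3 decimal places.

m = -0.346

The normal system MᵀWM·[m, c]ᵀ = MᵀWy is [[203, 1267]; [1267, 9191]]·[m, c]ᵀ = [-4010, -29018]ᵀ.
Eliminating c: 9191·(row 1) − 1267·(row 2) gives 260484·m = 9191·(-4010) − 1267·(-29018) = -90104, so m = -3218/9303.
Then c = ((-29018) − 1267·(-3218/9303))/9191 = -28928/9303.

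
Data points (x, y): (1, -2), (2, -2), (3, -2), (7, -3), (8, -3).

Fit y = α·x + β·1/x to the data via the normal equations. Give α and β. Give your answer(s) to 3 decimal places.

Compute the Gram sums: Σx·x = 127, Σx·1/x = 5, Σ1/x·1/x = 39433/28224.
And Σx·y = -57, Σ1/x·y = -751/168.
Determinant 127·(39433/28224) − 5² = 4302391/28224.
α = ((-57)·(39433/28224) − 5·(-751/168))/(4302391/28224) = -1616841/4302391; β = (127·(-751/168) − 5·(-57))/(4302391/28224) = -7979496/4302391.

α = -0.376, β = -1.855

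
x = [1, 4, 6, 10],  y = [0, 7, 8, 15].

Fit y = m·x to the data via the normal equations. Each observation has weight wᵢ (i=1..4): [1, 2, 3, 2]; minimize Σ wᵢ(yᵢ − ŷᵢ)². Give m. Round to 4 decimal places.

m = 1.4663

From the data, Σwᵢ·x·x = 341.
And Σwᵢ·x·y = 500.
Hence m = 500 / 341 ≈ 1.46628.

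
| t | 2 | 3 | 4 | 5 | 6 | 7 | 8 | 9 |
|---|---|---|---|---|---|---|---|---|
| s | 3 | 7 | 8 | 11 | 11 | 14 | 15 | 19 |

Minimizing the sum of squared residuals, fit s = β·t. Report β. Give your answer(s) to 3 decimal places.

Sums needed: Σt·t = 284.
Moment sums: Σt·s = 569.
So MᵀM·[β]ᵀ = Mᵀs: [[284]]·[β]ᵀ = [569]ᵀ.
Hence β = 569 / 284 ≈ 2.00352.

β = 2.004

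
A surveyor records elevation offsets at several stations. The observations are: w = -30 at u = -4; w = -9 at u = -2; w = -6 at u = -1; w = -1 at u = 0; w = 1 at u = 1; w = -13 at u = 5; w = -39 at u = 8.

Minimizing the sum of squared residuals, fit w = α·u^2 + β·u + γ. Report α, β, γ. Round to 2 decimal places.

α = -0.97, β = 2.93, γ = -1.42

Forming MᵀM = [[4995, 565, 111]; [565, 111, 7]; [111, 7, 7]] and Mᵀw = [-3342, -232, -97]ᵀ gives MᵀM·[α, β, γ]ᵀ = Mᵀw.
Row-reducing yields α = -442089/456082, β = 1337859/456082, γ = -323792/228041.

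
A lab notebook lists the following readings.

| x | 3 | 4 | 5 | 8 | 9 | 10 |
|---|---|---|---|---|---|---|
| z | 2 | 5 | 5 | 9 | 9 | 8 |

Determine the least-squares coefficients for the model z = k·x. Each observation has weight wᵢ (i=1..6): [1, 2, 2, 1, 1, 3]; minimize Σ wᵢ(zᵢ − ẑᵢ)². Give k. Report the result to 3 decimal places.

k = 0.912

Normal-equation sums: Σwᵢ·x·x = 536.
For AᵀWz: Σwᵢ·x·z = 489.
Normal equations: [[536]]·[k]ᵀ = [489]ᵀ.
k = 489/536 = 0.912313.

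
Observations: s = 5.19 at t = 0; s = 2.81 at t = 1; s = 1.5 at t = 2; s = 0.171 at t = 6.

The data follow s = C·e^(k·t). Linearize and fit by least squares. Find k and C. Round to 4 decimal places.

With ln sᵢ as the transformed response and tᵢ as the regressor:
AᵀA = [[41.0000, 9.0000]; [9.0000, 4]], rhs = [-8.7524, 1.3193]ᵀ  (here Σt = 9.0000, Σ(t)² = 41.0000, Σln s = 1.3193, Σt·ln s = -8.7524).
Slope k = (n·Σt·ln s − Σt·Σln s)/(n·Σ(t)² − (Σt)²) = (4·-8.7524 − 9.0000·1.3193)/83.0000 = -0.56486; ln C = (Σln s − k·Σt)/n = 1.60076, so C = exp(1.60076) = 4.95679.

k = -0.5649, C = 4.9568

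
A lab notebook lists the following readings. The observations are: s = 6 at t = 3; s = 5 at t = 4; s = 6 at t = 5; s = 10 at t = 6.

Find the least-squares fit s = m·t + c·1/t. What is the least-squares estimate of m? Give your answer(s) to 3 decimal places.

m = 1.351

Normal-equation sums: Σt·t = 86, Σt·1/t = 4, Σ1/t·1/t = 869/3600.
And Σt·s = 128, Σ1/t·s = 367/60.
Normal equations: [[86, 4]; [4, 869/3600]]·[m, c]ᵀ = [128, 367/60]ᵀ.
Eliminating c: (869/3600)·(row 1) − 4·(row 2) gives (8567/1800)·m = (869/3600)·128 − 4·(367/60) = 1447/225, so m = 11576/8567.
Then c = ((367/60) − 4·(11576/8567))/(869/3600) = 25260/8567.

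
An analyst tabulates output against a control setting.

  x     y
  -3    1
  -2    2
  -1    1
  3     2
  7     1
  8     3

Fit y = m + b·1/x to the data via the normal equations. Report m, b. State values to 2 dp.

m = 1.81, b = 0.72

Compute the Gram sums: Σ1 = 6, Σ1/x = -69/56, Σ1/x·1/x = 42569/28224.
For Mᵀy: Σy = 10, Σ1/x·y = -193/168.
Normal equations: [[6, -69/56]; [-69/56, 42569/28224]]·[m, b]ᵀ = [10, -193/168]ᵀ.
Determinant 6·(42569/28224) − (-69/56)² = 70855/9408.
m = (10·(42569/28224) − (-69/56)·(-193/168))/(70855/9408) = 385739/212565; b = (6·(-193/168) − (-69/56)·10)/(70855/9408) = 51072/70855.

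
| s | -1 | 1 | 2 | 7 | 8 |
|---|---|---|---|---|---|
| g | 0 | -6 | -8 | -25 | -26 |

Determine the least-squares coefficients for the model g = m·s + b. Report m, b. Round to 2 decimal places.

With design matrix M, MᵀM = [[119, 17]; [17, 5]] and Mᵀg = [-405, -65]ᵀ.
Δ = 119·5 − 17² = 306.
m = ((-405)·5 − 17·(-65))/306 = -460/153; b = (119·(-65) − 17·(-405))/306 = -25/9.

m = -3.01, b = -2.78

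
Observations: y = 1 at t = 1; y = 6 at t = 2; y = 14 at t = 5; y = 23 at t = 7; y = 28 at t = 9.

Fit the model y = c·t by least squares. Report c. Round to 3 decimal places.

Entries of XᵀX: Σt·t = 160.
Right-hand side: Σt·y = 496.
So XᵀX·[c]ᵀ = Xᵀy: [[160]]·[c]ᵀ = [496]ᵀ.
Hence c = 496 / 160 ≈ 3.1.

c = 3.100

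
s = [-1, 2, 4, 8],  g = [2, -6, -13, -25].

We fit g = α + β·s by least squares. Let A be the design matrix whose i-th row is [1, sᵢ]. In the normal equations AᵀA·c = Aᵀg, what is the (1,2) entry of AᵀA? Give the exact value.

13

Row 1 ↔ basis 1, column 2 ↔ basis s, so (AᵀA)_{1,2} = Σᵢ s = (1)·(-1) + (1)·(2) + (1)·(4) + (1)·(8) = 13.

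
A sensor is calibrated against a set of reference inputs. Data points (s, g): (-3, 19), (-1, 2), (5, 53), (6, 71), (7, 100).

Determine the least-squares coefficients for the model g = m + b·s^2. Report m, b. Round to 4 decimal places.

Normal-equation sums: Σ1 = 5, Σs^2 = 120, Σs^2·s^2 = 4404.
Right-hand side: Σg = 245, Σs^2·g = 8954.
Eliminating b: 4404·(row 1) − 120·(row 2) gives 7620·m = 4404·245 − 120·8954 = 4500, so m = 75/127.
Then b = (8954 − 120·(75/127))/4404 = 1537/762.

m = 0.5906, b = 2.0171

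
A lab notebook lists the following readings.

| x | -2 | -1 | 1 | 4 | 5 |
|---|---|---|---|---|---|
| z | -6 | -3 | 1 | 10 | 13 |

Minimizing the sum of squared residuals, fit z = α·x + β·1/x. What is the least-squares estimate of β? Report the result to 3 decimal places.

From the data, Σx·x = 47, Σx·1/x = 5, Σ1/x·1/x = 941/400.
And Σx·z = 121, Σ1/x·z = 121/10.
Normal equations: [[47, 5]; [5, 941/400]]·[α, β]ᵀ = [121, 121/10]ᵀ.
Determinant 47·(941/400) − 5² = 34227/400.
α = (121·(941/400) − 5·(121/10))/(34227/400) = 29887/11409; β = (47·(121/10) − 5·121)/(34227/400) = -4840/11409.

β = -0.424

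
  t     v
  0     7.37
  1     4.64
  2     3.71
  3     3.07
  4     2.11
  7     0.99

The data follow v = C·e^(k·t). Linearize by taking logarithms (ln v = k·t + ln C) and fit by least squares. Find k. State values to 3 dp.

k = -0.277

With ln vᵢ as the transformed response and tᵢ as the regressor:
Σt = 17.0000, Σ(t)² = 79.0000, Σln v = 6.7015, Σt·ln v = 10.4382.
Equations: 79.0000·k + 17.0000·ln C = 10.4382;  17.0000·k + 6·ln C = 6.7015.
Solving (det = 185.0000): k = -0.27728, ln C = 1.90253.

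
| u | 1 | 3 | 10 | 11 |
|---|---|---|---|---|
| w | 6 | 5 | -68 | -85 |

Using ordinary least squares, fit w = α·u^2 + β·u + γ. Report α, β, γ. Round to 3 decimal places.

α = -1.038, β = 3.259, γ = 4.081

Normal-equation sums: Σu^2·u^2 = 24723, Σu^2·u = 2359, Σu^2 = 231, Σu·u = 231, Σu = 25, Σ1 = 4.
Right-hand side: Σu^2·w = -17034, Σu·w = -1594, Σw = -142.
Normal equations: [[24723, 2359, 231]; [2359, 231, 25]; [231, 25, 4]]·[α, β, γ]ᵀ = [-17034, -1594, -142]ᵀ.
Solving the 3×3 system (Gaussian elimination) gives α = -6840/6589, β = 21474/6589, γ = 26888/6589.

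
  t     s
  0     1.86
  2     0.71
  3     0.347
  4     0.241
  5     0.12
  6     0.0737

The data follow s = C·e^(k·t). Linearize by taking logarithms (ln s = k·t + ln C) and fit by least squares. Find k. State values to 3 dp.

k = -0.544

Let Y = ln s. Fitting Y = k·t + ln C by least squares:
XᵀX = [[90.0000, 20.0000]; [20.0000, 6]], rhs = [-35.7999, -6.9313]ᵀ  (here Σt = 20.0000, Σ(t)² = 90.0000, Σln s = -6.9313, Σt·ln s = -35.7999).
Solving (det = 140.0000): k = -0.54409, ln C = 0.65843.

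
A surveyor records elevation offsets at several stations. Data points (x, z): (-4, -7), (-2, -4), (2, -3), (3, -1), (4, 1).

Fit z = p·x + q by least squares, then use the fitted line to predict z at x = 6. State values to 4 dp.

Compute the Gram sums: Σx·x = 49, Σx = 3, Σ1 = 5.
Moment sums: Σx·z = 31, Σz = -14.
Δ = 49·5 − 3² = 236.
p = (31·5 − 3·(-14))/236 = 197/236; q = (49·(-14) − 3·31)/236 = -779/236.
At x = 6: ẑ = (197/236)·(6) + (-779/236)·(1) = 403/236.

ẑ = 1.7076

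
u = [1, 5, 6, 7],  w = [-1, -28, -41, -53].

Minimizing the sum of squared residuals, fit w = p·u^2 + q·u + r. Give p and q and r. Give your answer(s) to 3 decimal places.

p = -0.916, q = -1.407, r = 1.363

Forming MᵀM = [[4323, 685, 111]; [685, 111, 19]; [111, 19, 4]] and Mᵀw = [-4774, -758, -123]ᵀ gives MᵀM·[p, q, r]ᵀ = Mᵀw.
Solving the 3×3 system (Gaussian elimination) gives p = -1653/1804, q = -2539/1804, r = 1229/902.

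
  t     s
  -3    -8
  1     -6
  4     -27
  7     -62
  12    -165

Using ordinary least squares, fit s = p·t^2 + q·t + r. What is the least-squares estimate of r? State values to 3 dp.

r = -3.786

Entries of MᵀM: Σt^2·t^2 = 23475, Σt^2·t = 2109, Σt^2 = 219, Σt·t = 219, Σt = 21, Σ1 = 5.
Right-hand side: Σt^2·s = -27308, Σt·s = -2504, Σs = -268.
MᵀM·[p, q, r]ᵀ = Mᵀs becomes [[23475, 2109, 219]; [2109, 219, 21]; [219, 21, 5]]·[p, q, r]ᵀ = [-27308, -2504, -268]ᵀ.
Row-reducing yields p = -9197/9298, q = -43103/27894, r = -17600/4649.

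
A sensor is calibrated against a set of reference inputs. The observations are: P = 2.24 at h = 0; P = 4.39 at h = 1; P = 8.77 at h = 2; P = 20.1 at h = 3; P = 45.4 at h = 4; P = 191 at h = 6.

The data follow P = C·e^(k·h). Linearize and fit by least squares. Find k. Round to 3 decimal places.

With ln Pᵢ as the transformed response and hᵢ as the regressor:
AᵀA = [[66.0000, 16.0000]; [16.0000, 6]], rhs = [61.5999, 16.5256]ᵀ  (here Σh = 16.0000, Σ(h)² = 66.0000, Σln P = 16.5256, Σh·ln P = 61.5999).
Solving (det = 140.0000): k = 0.75135, ln C = 0.75068.

k = 0.751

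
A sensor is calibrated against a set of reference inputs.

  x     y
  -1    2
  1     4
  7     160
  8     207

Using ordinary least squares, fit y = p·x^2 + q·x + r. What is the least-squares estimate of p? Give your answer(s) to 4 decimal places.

Setting ∂/∂p … = 0 gives: 6499·p + 855·q + 115·r = 21094;  855·p + 115·q + 15·r = 2778;  115·p + 15·q + 4·r = 373.
(Σx^2·x^2 = 6499, Σx^2·x = 855, Σx^2 = 115, Σx·x = 115, Σx = 15, Σ1 = 4, Σx^2·y = 21094, Σx·y = 2778, Σy = 373.)
Solving the 3×3 system (Gaussian elimination) gives p = 551/178, q = 1023/890, r = -5/89.

p = 3.0955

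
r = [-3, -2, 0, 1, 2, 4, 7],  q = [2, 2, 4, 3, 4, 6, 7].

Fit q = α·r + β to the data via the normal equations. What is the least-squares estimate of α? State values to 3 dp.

The normal system AᵀA·[α, β]ᵀ = Aᵀq is [[83, 9]; [9, 7]]·[α, β]ᵀ = [74, 28]ᵀ.
Δ = 83·7 − 9² = 500.
α = (74·7 − 9·28)/500 = 133/250; β = (83·28 − 9·74)/500 = 829/250.

α = 0.532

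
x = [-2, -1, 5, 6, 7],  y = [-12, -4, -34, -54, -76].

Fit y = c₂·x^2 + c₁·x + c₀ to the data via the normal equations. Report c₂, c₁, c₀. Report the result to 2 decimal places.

Compute the Gram sums: Σx^2·x^2 = 4339, Σx^2·x = 675, Σx^2 = 115, Σx·x = 115, Σx = 15, Σ1 = 5.
Moment sums: Σx^2·y = -6570, Σx·y = -998, Σy = -180.
AᵀA·[c₂, c₁, c₀]ᵀ = Aᵀy becomes [[4339, 675, 115]; [675, 115, 15]; [115, 15, 5]]·[c₂, c₁, c₀]ᵀ = [-6570, -998, -180]ᵀ.
Inverting the 3×3 Gram matrix, [c₂, c₁, c₀]ᵀ = [-237/121, 148/55, 591/605]ᵀ.

c₂ = -1.96, c₁ = 2.69, c₀ = 0.98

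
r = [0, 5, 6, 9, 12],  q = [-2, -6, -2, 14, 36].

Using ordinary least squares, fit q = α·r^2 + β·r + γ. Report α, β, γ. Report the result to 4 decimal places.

α = 0.5342, β = -3.1639, γ = -2.3083

XᵀX·[α, β, γ]ᵀ = Xᵀq reads: 29218·α + 2798·β + 286·γ = 6096;  2798·α + 286·β + 32·γ = 516;  286·α + 32·β + 5·γ = 40.
(Σr^2·r^2 = 29218, Σr^2·r = 2798, Σr^2 = 286, Σr·r = 286, Σr = 32, Σ1 = 5, Σr^2·q = 6096, Σr·q = 516, Σq = 40.)
Solving the 3×3 system (Gaussian elimination) gives α = 12007/22476, β = -71111/22476, γ = -8647/3746.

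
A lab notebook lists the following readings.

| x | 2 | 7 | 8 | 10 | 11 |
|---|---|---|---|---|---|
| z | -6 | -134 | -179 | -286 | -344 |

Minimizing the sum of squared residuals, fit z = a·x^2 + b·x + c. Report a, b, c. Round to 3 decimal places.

The normal equations are: 31154·a + 3194·b + 338·c = -88270;  3194·a + 338·b + 38·c = -9026;  338·a + 38·b + 5·c = -949.
Row-reducing yields a = -1373/462, b = 139/154, c = 89/21.

a = -2.972, b = 0.903, c = 4.238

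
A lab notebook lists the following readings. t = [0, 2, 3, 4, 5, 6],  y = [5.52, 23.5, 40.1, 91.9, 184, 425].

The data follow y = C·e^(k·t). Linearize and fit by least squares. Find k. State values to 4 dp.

With ln yᵢ as the transformed response and tᵢ as the regressor:
Over the data: Σt = 20.0000, Σ(t)² = 90.0000, Σln y = 24.3445, Σt·ln y = 97.8581.
Normal system: [[90.0000, 20.0000]; [20.0000, 6]]·[k, ln C]ᵀ = [97.8581, 24.3445]ᵀ.
Δ = 90.0000·6 − (20.0000)² = 140.0000; k = (97.8581·6 − 20.0000·24.3445)/140.0000 = 0.71614, ln C = (90.0000·24.3445 − 20.0000·97.8581)/140.0000 = 1.67029.

k = 0.7161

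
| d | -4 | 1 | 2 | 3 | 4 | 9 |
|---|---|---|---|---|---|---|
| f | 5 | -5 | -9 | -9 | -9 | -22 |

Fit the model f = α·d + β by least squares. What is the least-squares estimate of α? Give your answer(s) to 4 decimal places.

α = -2.0279

Normal-equation sums: Σd·d = 127, Σd = 15, Σ1 = 6.
And Σd·f = -304, Σf = -49.
So AᵀA·[α, β]ᵀ = Aᵀf: [[127, 15]; [15, 6]]·[α, β]ᵀ = [-304, -49]ᵀ.
det = 127·6 − 15² = 537.
α = ((-304)·6 − 15·(-49))/537 = -363/179; β = (127·(-49) − 15·(-304))/537 = -1663/537.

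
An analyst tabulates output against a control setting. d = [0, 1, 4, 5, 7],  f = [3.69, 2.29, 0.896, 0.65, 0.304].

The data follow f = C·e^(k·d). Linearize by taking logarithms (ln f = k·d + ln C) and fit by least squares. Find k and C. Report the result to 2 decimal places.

Let Y = ln f. Fitting Y = k·d + ln C by least squares:
Sums: Σd = 17.0000, Σ(d)² = 91.0000, Σln f = 0.4029, Σd·ln f = -10.0997.
Normal system: [[91.0000, 17.0000]; [17.0000, 5]]·[k, ln C]ᵀ = [-10.0997, 0.4029]ᵀ.
Solving (det = 166.0000): k = -0.34546, ln C = 1.25515, so C = exp(1.25515) = 3.50836.

k = -0.35, C = 3.51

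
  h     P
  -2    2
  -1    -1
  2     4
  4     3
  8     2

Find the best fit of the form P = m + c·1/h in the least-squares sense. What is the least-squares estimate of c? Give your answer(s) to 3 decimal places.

c = 2.833

Compute the Gram sums: Σ1 = 5, Σ1/h = -5/8, Σ1/h·1/h = 101/64.
For AᵀP: ΣP = 10, Σ1/h·P = 3.
Eliminating c: (101/64)·(row 1) − (-5/8)·(row 2) gives (15/2)·m = (101/64)·10 − (-5/8)·3 = 565/32, so m = 113/48.
Then c = (3 − (-5/8)·(113/48))/(101/64) = 17/6.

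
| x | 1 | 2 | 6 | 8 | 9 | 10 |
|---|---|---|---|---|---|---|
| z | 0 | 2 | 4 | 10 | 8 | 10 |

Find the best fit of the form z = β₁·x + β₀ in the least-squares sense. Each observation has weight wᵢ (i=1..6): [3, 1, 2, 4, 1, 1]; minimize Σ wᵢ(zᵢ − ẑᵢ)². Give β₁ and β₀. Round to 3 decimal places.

MᵀWM·[β₁, β₀]ᵀ = MᵀWz reads: 516·β₁ + 68·β₀ = 544;  68·β₁ + 12·β₀ = 68.
(Σwᵢ·x·x = 516, Σwᵢ·x = 68, Σwᵢ·1 = 12, Σwᵢ·x·z = 544, Σwᵢ·z = 68.)
Δ = 516·12 − 68² = 1568.
β₁ = (544·12 − 68·68)/1568 = 17/14; β₀ = (516·68 − 68·544)/1568 = -17/14.

β₁ = 1.214, β₀ = -1.214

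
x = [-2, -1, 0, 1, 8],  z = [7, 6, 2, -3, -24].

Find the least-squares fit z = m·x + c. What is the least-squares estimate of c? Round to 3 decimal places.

With design matrix A, AᵀA = [[70, 6]; [6, 5]] and Aᵀz = [-215, -12]ᵀ.
Δ = 70·5 − 6² = 314.
m = ((-215)·5 − 6·(-12))/314 = -1003/314; c = (70·(-12) − 6·(-215))/314 = 225/157.

c = 1.433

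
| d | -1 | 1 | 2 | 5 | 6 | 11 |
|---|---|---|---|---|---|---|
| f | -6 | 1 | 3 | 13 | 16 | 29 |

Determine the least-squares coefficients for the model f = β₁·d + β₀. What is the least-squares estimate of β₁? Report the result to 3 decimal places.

β₁ = 2.924

AᵀA·[β₁, β₀]ᵀ = Aᵀf reads: 188·β₁ + 24·β₀ = 493;  24·β₁ + 6·β₀ = 56.
det = 188·6 − 24² = 552.
β₁ = (493·6 − 24·56)/552 = 269/92; β₀ = (188·56 − 24·493)/552 = -163/69.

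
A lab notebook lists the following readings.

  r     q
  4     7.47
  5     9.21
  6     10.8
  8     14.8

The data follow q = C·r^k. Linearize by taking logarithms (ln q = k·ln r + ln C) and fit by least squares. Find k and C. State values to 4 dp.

Taking logs, ln q = k·ln r + ln C, so regress ln q on ln r.
AᵀA = [[12.0466, 6.8669]; [6.8669, 4]], rhs = [16.2280, 9.3054]ᵀ  (here Σln r = 6.8669, Σ(ln r)² = 12.0466, Σln q = 9.3054, Σln r·ln q = 16.2280).
Slope k = (n·Σln r·ln q − Σln r·Σln q)/(n·Σ(ln r)² − (Σln r)²) = (4·16.2280 − 6.8669·9.3054)/1.0316 = 0.98177; ln C = (Σln q − k·Σln r)/n = 0.64091, so C = exp(0.64091) = 1.89820.

k = 0.9818, C = 1.8982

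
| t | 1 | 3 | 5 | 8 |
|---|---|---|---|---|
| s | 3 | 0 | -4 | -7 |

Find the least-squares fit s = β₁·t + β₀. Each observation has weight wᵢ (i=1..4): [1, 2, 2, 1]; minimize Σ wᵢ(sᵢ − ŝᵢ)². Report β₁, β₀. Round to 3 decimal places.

β₁ = -1.491, β₀ = 4.214

From the data, Σwᵢ·t·t = 133, Σwᵢ·t = 25, Σwᵢ·1 = 6.
Moment sums: Σwᵢ·t·s = -93, Σwᵢ·s = -12.
XᵀWX·[β₁, β₀]ᵀ = XᵀWs becomes [[133, 25]; [25, 6]]·[β₁, β₀]ᵀ = [-93, -12]ᵀ.
Determinant 133·6 − 25² = 173.
β₁ = ((-93)·6 − 25·(-12))/173 = -258/173; β₀ = (133·(-12) − 25·(-93))/173 = 729/173.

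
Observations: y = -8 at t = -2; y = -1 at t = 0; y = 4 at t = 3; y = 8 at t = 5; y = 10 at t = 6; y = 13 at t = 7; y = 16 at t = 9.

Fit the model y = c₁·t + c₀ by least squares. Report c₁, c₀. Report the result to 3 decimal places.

c₁ = 2.120, c₀ = -2.478

Sums needed: Σt·t = 204, Σt = 28, Σ1 = 7.
Moment sums: Σt·y = 363, Σy = 42.
MᵀM·[c₁, c₀]ᵀ = Mᵀy becomes [[204, 28]; [28, 7]]·[c₁, c₀]ᵀ = [363, 42]ᵀ.
Δ = 204·7 − 28² = 644.
c₁ = (363·7 − 28·42)/644 = 195/92; c₀ = (204·42 − 28·363)/644 = -57/23.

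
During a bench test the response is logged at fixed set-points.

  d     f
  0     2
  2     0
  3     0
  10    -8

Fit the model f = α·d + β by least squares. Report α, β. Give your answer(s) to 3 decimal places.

α = -1.013, β = 2.300

The normal equations are: 113·α + 15·β = -80;  15·α + 4·β = -6.
Eliminating β: 4·(row 1) − 15·(row 2) gives 227·α = 4·(-80) − 15·(-6) = -230, so α = -230/227.
Then β = ((-6) − 15·(-230/227))/4 = 522/227.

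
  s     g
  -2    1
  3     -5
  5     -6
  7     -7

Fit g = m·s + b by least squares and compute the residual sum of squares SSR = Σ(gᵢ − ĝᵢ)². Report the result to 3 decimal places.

SSR = 1.642

Compute the Gram sums: Σs·s = 87, Σs = 13, Σ1 = 4.
Moment sums: Σs·g = -96, Σg = -17.
Normal equations: [[87, 13]; [13, 4]]·[m, b]ᵀ = [-96, -17]ᵀ.
Eliminating b: 4·(row 1) − 13·(row 2) gives 179·m = 4·(-96) − 13·(-17) = -163, so m = -163/179.
Then b = ((-17) − 13·(-163/179))/4 = -231/179.
Residuals: 84/179, -175/179, -28/179, 119/179; SSR = 294/179.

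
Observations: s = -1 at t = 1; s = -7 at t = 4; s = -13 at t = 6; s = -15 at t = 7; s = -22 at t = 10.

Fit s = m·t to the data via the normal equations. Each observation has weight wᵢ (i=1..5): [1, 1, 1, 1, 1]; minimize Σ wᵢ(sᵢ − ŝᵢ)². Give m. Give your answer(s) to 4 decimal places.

Entries of XᵀWX: Σwᵢ·t·t = 202.
Moment sums: Σwᵢ·t·s = -432.
XᵀWX·[m]ᵀ = XᵀWs becomes [[202]]·[m]ᵀ = [-432]ᵀ.
m = (-432)/202 = -2.13861.

m = -2.1386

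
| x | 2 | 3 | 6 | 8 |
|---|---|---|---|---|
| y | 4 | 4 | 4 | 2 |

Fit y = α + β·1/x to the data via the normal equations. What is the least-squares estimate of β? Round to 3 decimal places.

β = 3.547

Forming MᵀM = [[4, 9/8]; [9/8, 233/576]] and Mᵀy = [14, 17/4]ᵀ gives MᵀM·[α, β]ᵀ = Mᵀy.
Determinant 4·(233/576) − (9/8)² = 203/576.
α = (14·(233/576) − (9/8)·(17/4))/(203/576) = 508/203; β = (4·(17/4) − (9/8)·14)/(203/576) = 720/203.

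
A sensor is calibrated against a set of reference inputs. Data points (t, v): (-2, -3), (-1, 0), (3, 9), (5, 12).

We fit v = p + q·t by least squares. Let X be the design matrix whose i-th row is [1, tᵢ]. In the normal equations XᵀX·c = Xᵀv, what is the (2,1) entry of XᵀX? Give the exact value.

Row 2 ↔ basis t, column 1 ↔ basis 1, so (XᵀX)_{2,1} = Σᵢ t = (-2)·(1) + (-1)·(1) + (3)·(1) + (5)·(1) = 5.

5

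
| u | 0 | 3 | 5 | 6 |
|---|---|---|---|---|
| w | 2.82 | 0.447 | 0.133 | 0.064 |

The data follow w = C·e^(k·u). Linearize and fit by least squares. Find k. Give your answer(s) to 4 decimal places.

k = -0.6250

Let Y = ln w. Fitting Y = k·u + ln C by least squares:
Σu = 14.0000, Σ(u)² = 70.0000, Σln w = -4.5347, Σu·ln w = -28.9959.
Equations: 70.0000·k + 14.0000·ln C = -28.9959;  14.0000·k + 4·ln C = -4.5347.
Solving (det = 84.0000): k = -0.62497, ln C = 1.05369.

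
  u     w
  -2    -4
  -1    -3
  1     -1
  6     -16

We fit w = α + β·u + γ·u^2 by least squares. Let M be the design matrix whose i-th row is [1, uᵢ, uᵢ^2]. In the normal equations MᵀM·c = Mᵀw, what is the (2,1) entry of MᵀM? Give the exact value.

Row 2 ↔ basis u, column 1 ↔ basis 1, so (MᵀM)_{2,1} = Σᵢ u = (-2)·(1) + (-1)·(1) + (1)·(1) + (6)·(1) = 4.

4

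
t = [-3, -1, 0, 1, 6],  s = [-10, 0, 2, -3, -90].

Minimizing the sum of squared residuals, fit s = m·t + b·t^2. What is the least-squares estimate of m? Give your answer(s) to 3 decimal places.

Setting ∂/∂m … = 0 gives: 47·m + 189·b = -513;  189·m + 1379·b = -3333.
(Σt·t = 47, Σt·t^2 = 189, Σt^2·t^2 = 1379, Σt·s = -513, Σt^2·s = -3333.)
Determinant 47·1379 − 189² = 29092.
m = ((-513)·1379 − 189·(-3333))/29092 = -5535/2078; b = (47·(-3333) − 189·(-513))/29092 = -29847/14546.

m = -2.664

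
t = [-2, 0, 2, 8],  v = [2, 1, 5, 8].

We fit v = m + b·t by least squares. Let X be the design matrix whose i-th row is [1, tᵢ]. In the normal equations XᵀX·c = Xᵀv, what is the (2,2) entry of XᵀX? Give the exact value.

Row 2 ↔ basis t, column 2 ↔ basis t, so (XᵀX)_{2,2} = Σᵢ (t)·(t) = (-2)·(-2) + (0)·(0) + (2)·(2) + (8)·(8) = 72.

72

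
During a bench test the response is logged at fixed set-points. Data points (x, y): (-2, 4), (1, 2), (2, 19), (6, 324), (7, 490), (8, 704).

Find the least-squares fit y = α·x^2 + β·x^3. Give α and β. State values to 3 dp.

α = 2.960, β = 1.005

The normal equations are: 7826·α + 57352·β = 80824;  57352·α + 426578·β = 598624.
(Σx^2·x^2 = 7826, Σx^2·x^3 = 57352, Σx^3·x^3 = 426578, Σx^2·y = 80824, Σx^3·y = 598624.)
det = 7826·426578 − 57352² = 49147524.
α = (80824·426578 − 57352·598624)/49147524 = 36364156/12286881; β = (7826·598624 − 57352·80824)/49147524 = 12353344/12286881.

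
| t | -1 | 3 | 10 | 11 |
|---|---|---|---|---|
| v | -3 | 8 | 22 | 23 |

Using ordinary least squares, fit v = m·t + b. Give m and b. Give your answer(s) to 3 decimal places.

Compute the Gram sums: Σt·t = 231, Σt = 23, Σ1 = 4.
Right-hand side: Σt·v = 500, Σv = 50.
Eliminating b: 4·(row 1) − 23·(row 2) gives 395·m = 4·500 − 23·50 = 850, so m = 170/79.
Then b = (50 − 23·(170/79))/4 = 10/79.

m = 2.152, b = 0.127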